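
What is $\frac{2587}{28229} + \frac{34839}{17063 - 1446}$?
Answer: $\frac{146267330}{62978899} \approx 2.3225$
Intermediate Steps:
$\frac{2587}{28229} + \frac{34839}{17063 - 1446} = 2587 \cdot \frac{1}{28229} + \frac{34839}{15617} = \frac{2587}{28229} + 34839 \cdot \frac{1}{15617} = \frac{2587}{28229} + \frac{4977}{2231} = \frac{146267330}{62978899}$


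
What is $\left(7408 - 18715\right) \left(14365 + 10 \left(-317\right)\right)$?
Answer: $-126581865$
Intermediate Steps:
$\left(7408 - 18715\right) \left(14365 + 10 \left(-317\right)\right) = - 11307 \left(14365 - 3170\right) = \left(-11307\right) 11195 = -126581865$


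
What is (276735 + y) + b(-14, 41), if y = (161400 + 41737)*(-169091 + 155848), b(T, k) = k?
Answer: -2689866515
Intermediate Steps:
y = -2690143291 (y = 203137*(-13243) = -2690143291)
(276735 + y) + b(-14, 41) = (276735 - 2690143291) + 41 = -2689866556 + 41 = -2689866515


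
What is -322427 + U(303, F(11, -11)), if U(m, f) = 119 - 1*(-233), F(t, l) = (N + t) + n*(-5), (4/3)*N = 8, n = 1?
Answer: -322075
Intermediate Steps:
N = 6 (N = (¾)*8 = 6)
F(t, l) = 1 + t (F(t, l) = (6 + t) + 1*(-5) = (6 + t) - 5 = 1 + t)
U(m, f) = 352 (U(m, f) = 119 + 233 = 352)
-322427 + U(303, F(11, -11)) = -322427 + 352 = -322075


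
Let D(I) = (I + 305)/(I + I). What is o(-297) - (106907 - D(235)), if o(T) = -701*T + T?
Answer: 4746725/47 ≈ 1.0099e+5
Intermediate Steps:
D(I) = (305 + I)/(2*I) (D(I) = (305 + I)/((2*I)) = (305 + I)*(1/(2*I)) = (305 + I)/(2*I))
o(T) = -700*T
o(-297) - (106907 - D(235)) = -700*(-297) - (106907 - (305 + 235)/(2*235)) = 207900 - (106907 - 540/(2*235)) = 207900 - (106907 - 1*54/47) = 207900 - (106907 - 54/47) = 207900 - 1*5024575/47 = 207900 - 5024575/47 = 4746725/47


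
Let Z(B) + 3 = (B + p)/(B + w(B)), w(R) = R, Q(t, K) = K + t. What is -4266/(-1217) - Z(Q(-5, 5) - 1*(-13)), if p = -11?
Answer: 101704/15821 ≈ 6.4284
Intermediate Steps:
Z(B) = -3 + (-11 + B)/(2*B) (Z(B) = -3 + (B - 11)/(B + B) = -3 + (-11 + B)/((2*B)) = -3 + (-11 + B)*(1/(2*B)) = -3 + (-11 + B)/(2*B))
-4266/(-1217) - Z(Q(-5, 5) - 1*(-13)) = -4266/(-1217) - (-11 - 5*((5 - 5) - 1*(-13)))/(2*((5 - 5) - 1*(-13))) = -4266*(-1/1217) - (-11 - 5*(0 + 13))/(2*(0 + 13)) = 4266/1217 - (-11 - 5*13)/(2*13) = 4266/1217 - (-11 - 65)/(2*13) = 4266/1217 - (-76)/(2*13) = 4266/1217 - 1*(-38/13) = 4266/1217 + 38/13 = 101704/15821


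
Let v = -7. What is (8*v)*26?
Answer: -1456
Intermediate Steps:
(8*v)*26 = (8*(-7))*26 = -56*26 = -1456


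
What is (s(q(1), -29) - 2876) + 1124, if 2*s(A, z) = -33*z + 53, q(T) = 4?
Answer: -1247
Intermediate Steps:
s(A, z) = 53/2 - 33*z/2 (s(A, z) = (-33*z + 53)/2 = (53 - 33*z)/2 = 53/2 - 33*z/2)
(s(q(1), -29) - 2876) + 1124 = ((53/2 - 33/2*(-29)) - 2876) + 1124 = ((53/2 + 957/2) - 2876) + 1124 = (505 - 2876) + 1124 = -2371 + 1124 = -1247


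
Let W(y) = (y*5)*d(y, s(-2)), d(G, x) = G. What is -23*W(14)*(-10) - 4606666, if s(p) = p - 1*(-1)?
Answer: -4381266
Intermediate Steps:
s(p) = 1 + p (s(p) = p + 1 = 1 + p)
W(y) = 5*y² (W(y) = (y*5)*y = (5*y)*y = 5*y²)
-23*W(14)*(-10) - 4606666 = -115*14²*(-10) - 4606666 = -115*196*(-10) - 4606666 = -23*980*(-10) - 4606666 = -22540*(-10) - 4606666 = 225400 - 4606666 = -4381266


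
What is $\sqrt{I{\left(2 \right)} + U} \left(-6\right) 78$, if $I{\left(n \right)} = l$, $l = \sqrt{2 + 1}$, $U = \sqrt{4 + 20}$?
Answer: $- 468 \sqrt{\sqrt{3} + 2 \sqrt{6}} \approx -1205.1$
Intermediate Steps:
$U = 2 \sqrt{6}$ ($U = \sqrt{24} = 2 \sqrt{6} \approx 4.899$)
$l = \sqrt{3} \approx 1.732$
$I{\left(n \right)} = \sqrt{3}$
$\sqrt{I{\left(2 \right)} + U} \left(-6\right) 78 = \sqrt{\sqrt{3} + 2 \sqrt{6}} \left(-6\right) 78 = - 6 \sqrt{\sqrt{3} + 2 \sqrt{6}} \cdot 78 = - 468 \sqrt{\sqrt{3} + 2 \sqrt{6}}$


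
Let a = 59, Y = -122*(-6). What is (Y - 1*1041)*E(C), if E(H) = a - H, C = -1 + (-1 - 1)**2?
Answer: -17304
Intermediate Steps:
Y = 732
C = 3 (C = -1 + (-2)**2 = -1 + 4 = 3)
E(H) = 59 - H
(Y - 1*1041)*E(C) = (732 - 1*1041)*(59 - 1*3) = (732 - 1041)*(59 - 3) = -309*56 = -17304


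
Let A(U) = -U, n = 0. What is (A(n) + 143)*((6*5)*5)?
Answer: 21450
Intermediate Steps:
(A(n) + 143)*((6*5)*5) = (-1*0 + 143)*((6*5)*5) = (0 + 143)*(30*5) = 143*150 = 21450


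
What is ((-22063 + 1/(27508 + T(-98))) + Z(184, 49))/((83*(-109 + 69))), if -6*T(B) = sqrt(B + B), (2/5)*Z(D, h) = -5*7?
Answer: 301699140402981/45219798550000 - 21*I/22609899275000 ≈ 6.6718 - 9.288e-13*I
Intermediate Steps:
Z(D, h) = -175/2 (Z(D, h) = 5*(-5*7)/2 = (5/2)*(-35) = -175/2)
T(B) = -sqrt(2)*sqrt(B)/6 (T(B) = -sqrt(B + B)/6 = -sqrt(2)*sqrt(B)/6)
((-22063 + 1/(27508 + T(-98))) + Z(184, 49))/((83*(-109 + 69))) = ((-22063 + 1/(27508 - sqrt(2)*sqrt(-98)/6)) - 175/2)/((83*(-109 + 69))) = ((-22063 + 1/(27508 - sqrt(2)*7*I*sqrt(2)/6)) - 175/2)/((83*(-40))) = ((-22063 + 1/(27508 - 7*I/3)) - 175/2)/(-3320) = ((-22063 + 9*(27508 + 7*I/3)/6810210625) - 175/2)*(-1/3320) = (-44301/2 + 9*(27508 + 7*I/3)/6810210625)*(-1/3320) = 44301/6640 - 9*(27508 + 7*I/3)/22609899275000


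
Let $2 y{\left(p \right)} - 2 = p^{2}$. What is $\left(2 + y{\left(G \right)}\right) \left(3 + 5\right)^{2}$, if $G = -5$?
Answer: $992$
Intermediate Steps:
$y{\left(p \right)} = 1 + \frac{p^{2}}{2}$
$\left(2 + y{\left(G \right)}\right) \left(3 + 5\right)^{2} = \left(2 + \left(1 + \frac{\left(-5\right)^{2}}{2}\right)\right) \left(3 + 5\right)^{2} = \left(2 + \left(1 + \frac{1}{2} \cdot 25\right)\right) 8^{2} = \left(2 + \left(1 + \frac{25}{2}\right)\right) 64 = \left(2 + \frac{27}{2}\right) 64 = \frac{31}{2} \cdot 64 = 992$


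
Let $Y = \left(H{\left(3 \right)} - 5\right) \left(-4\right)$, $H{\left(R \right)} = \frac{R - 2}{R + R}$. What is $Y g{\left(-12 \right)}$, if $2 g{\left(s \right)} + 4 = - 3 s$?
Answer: $\frac{928}{3} \approx 309.33$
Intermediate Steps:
$H{\left(R \right)} = \frac{-2 + R}{2 R}$
$Y = \frac{58}{3}$ ($Y = \left(\frac{-2 + 3}{2 \cdot 3} - 5\right) \left(-4\right) = \left(\frac{1}{2} \cdot \frac{1}{3} \cdot 1 - 5\right) \left(-4\right) = \left(\frac{1}{6} - 5\right) \left(-4\right) = \left(- \frac{29}{6}\right) \left(-4\right) = \frac{58}{3} \approx 19.333$)
$g{\left(s \right)} = -2 - \frac{3 s}{2}$ ($g{\left(s \right)} = -2 + \frac{\left(-3\right) s}{2} = -2 - \frac{3 s}{2}$)
$Y g{\left(-12 \right)} = \frac{58 \left(-2 - -18\right)}{3} = \frac{58 \left(-2 + 18\right)}{3} = \frac{58}{3} \cdot 16 = \frac{928}{3}$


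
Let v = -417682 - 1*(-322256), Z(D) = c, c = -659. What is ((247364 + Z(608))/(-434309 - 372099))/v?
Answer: 246705/76952289808 ≈ 3.2059e-6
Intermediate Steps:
Z(D) = -659
v = -95426 (v = -417682 + 322256 = -95426)
((247364 + Z(608))/(-434309 - 372099))/v = ((247364 - 659)/(-434309 - 372099))/(-95426) = (246705/(-806408))*(-1/95426) = (246705*(-1/806408))*(-1/95426) = -246705/806408*(-1/95426) = 246705/76952289808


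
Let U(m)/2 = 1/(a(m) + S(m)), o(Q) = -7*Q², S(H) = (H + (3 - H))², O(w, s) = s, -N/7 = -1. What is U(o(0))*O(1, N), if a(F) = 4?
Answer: 14/13 ≈ 1.0769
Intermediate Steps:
N = 7 (N = -7*(-1) = 7)
S(H) = 9 (S(H) = 3² = 9)
U(m) = 2/13 (U(m) = 2/(4 + 9) = 2/13)
U(o(0))*O(1, N) = (2/13)*7 = 14/13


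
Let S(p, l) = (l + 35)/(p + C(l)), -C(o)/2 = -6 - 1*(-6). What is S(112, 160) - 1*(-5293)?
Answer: 593011/112 ≈ 5294.7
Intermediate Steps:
C(o) = 0 (C(o) = -2*(-6 - 1*(-6)) = -2*(-6 + 6) = -2*0 = 0)
S(p, l) = (35 + l)/p (S(p, l) = (l + 35)/(p + 0) = (35 + l)/p)
S(112, 160) - 1*(-5293) = (35 + 160)/112 - 1*(-5293) = (1/112)*195 + 5293 = 195/112 + 5293 = 593011/112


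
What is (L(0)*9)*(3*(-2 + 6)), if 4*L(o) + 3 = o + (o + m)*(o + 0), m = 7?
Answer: -81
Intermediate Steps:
L(o) = -¾ + o/4 + o*(7 + o)/4 (L(o) = -¾ + (o + (o + 7)*(o + 0))/4 = -¾ + (o + (7 + o)*o)/4 = -¾ + (o + o*(7 + o))/4 = -¾ + (o/4 + o*(7 + o)/4) = -¾ + o/4 + o*(7 + o)/4)
(L(0)*9)*(3*(-2 + 6)) = ((-¾ + 2*0 + (¼)*0²)*9)*(3*(-2 + 6)) = ((-¾ + 0 + (¼)*0)*9)*(3*4) = ((-¾ + 0 + 0)*9)*12 = -¾*9*12 = -27/4*12 = -81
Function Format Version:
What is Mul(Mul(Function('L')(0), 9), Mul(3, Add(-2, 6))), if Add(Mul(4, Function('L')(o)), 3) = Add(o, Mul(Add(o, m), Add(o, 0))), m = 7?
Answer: -81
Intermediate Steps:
Function('L')(o) = Add(Rational(-3, 4), Mul(Rational(1, 4), o), Mul(Rational(1, 4), o, Add(7, o))) (Function('L')(o) = Add(Rational(-3, 4), Mul(Rational(1, 4), Add(o, Mul(Add(o, 7), Add(o, 0))))) = Add(Rational(-3, 4), Mul(Rational(1, 4), Add(o, Mul(Add(7, o), o)))) = Add(Rational(-3, 4), Mul(Rational(1, 4), Add(o, Mul(o, Add(7, o))))) = Add(Rational(-3, 4), Add(Mul(Rational(1, 4), o), Mul(Rational(1, 4), o, Add(7, o)))) = Add(Rational(-3, 4), Mul(Rational(1, 4), o), Mul(Rational(1, 4), o, Add(7, o))))
Mul(Mul(Function('L')(0), 9), Mul(3, Add(-2, 6))) = Mul(Mul(Add(Rational(-3, 4), Mul(2, 0), Mul(Rational(1, 4), Pow(0, 2))), 9), Mul(3, Add(-2, 6))) = Mul(Mul(Add(Rational(-3, 4), 0, Mul(Rational(1, 4), 0)), 9), Mul(3, 4)) = Mul(Mul(Add(Rational(-3, 4), 0, 0), 9), 12) = Mul(Mul(Rational(-3, 4), 9), 12) = Mul(Rational(-27, 4), 12) = -81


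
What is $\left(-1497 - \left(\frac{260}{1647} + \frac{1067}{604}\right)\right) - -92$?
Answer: $- \frac{1399591529}{994788} \approx -1406.9$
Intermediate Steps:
$\left(-1497 - \left(\frac{260}{1647} + \frac{1067}{604}\right)\right) - -92 = \left(-1497 - \frac{1914389}{994788}\right) + 92 = - \frac{1491112025}{994788} + 92 = - \frac{1399591529}{994788}$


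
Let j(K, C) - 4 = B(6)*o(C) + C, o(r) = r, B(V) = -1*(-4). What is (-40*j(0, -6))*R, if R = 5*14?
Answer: 72800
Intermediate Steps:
B(V) = 4
R = 70
j(K, C) = 4 + 5*C (j(K, C) = 4 + (4*C + C) = 4 + 5*C)
(-40*j(0, -6))*R = -40*(4 + 5*(-6))*70 = -40*(4 - 30)*70 = -40*(-26)*70 = 1040*70 = 72800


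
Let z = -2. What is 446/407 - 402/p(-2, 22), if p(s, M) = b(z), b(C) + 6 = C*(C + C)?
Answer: -81361/407 ≈ -199.90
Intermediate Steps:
b(C) = -6 + 2*C² (b(C) = -6 + C*(C + C) = -6 + C*(2*C) = -6 + 2*C²)
p(s, M) = 2 (p(s, M) = -6 + 2*(-2)² = -6 + 2*4 = -6 + 8 = 2)
446/407 - 402/p(-2, 22) = 446/407 - 402/2 = 446*(1/407) - 402*½ = 446/407 - 201 = -81361/407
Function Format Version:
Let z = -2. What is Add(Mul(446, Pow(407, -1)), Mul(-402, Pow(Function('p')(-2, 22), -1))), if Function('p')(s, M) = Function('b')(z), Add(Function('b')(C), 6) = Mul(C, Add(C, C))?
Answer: Rational(-81361, 407) ≈ -199.90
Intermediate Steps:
Function('b')(C) = Add(-6, Mul(2, Pow(C, 2))) (Function('b')(C) = Add(-6, Mul(C, Add(C, C))) = Add(-6, Mul(C, Mul(2, C))) = Add(-6, Mul(2, Pow(C, 2))))
Function('p')(s, M) = 2 (Function('p')(s, M) = Add(-6, Mul(2, Pow(-2, 2))) = Add(-6, Mul(2, 4)) = Add(-6, 8) = 2)
Add(Mul(446, Pow(407, -1)), Mul(-402, Pow(Function('p')(-2, 22), -1))) = Add(Mul(446, Pow(407, -1)), Mul(-402, Pow(2, -1))) = Add(Mul(446, Rational(1, 407)), Mul(-402, Rational(1, 2))) = Add(Rational(446, 407), -201) = Rational(-81361, 407)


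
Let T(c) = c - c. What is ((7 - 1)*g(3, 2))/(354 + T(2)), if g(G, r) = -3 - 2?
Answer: -5/59 ≈ -0.084746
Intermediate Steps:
g(G, r) = -5
T(c) = 0
((7 - 1)*g(3, 2))/(354 + T(2)) = ((7 - 1)*(-5))/(354 + 0) = (6*(-5))/354 = -30*1/354 = -5/59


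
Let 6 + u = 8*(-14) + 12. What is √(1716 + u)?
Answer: √1610 ≈ 40.125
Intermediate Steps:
u = -106 (u = -6 + (8*(-14) + 12) = -6 + (-112 + 12) = -6 - 100 = -106)
√(1716 + u) = √(1716 - 106) = √1610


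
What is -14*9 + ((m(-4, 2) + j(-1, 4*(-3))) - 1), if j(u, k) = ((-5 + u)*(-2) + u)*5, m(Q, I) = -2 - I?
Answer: -76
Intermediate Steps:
j(u, k) = 50 - 5*u (j(u, k) = ((10 - 2*u) + u)*5 = (10 - u)*5 = 50 - 5*u)
-14*9 + ((m(-4, 2) + j(-1, 4*(-3))) - 1) = -14*9 + (((-2 - 1*2) + (50 - 5*(-1))) - 1) = -126 + (((-2 - 2) + (50 + 5)) - 1) = -126 + ((-4 + 55) - 1) = -126 + (51 - 1) = -126 + 50 = -76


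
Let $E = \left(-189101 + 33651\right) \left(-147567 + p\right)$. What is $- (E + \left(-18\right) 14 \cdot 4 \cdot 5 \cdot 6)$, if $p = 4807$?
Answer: $-22192011760$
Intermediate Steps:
$E = 22192042000$ ($E = \left(-189101 + 33651\right) \left(-147567 + 4807\right) = \left(-155450\right) \left(-142760\right) = 22192042000$)
$- (E + \left(-18\right) 14 \cdot 4 \cdot 5 \cdot 6) = - (22192042000 + \left(-18\right) 14 \cdot 4 \cdot 5 \cdot 6) = - (22192042000 - 252 \cdot 20 \cdot 6) = - (22192042000 - 30240) = \left(-1\right) 22192011760 = -22192011760$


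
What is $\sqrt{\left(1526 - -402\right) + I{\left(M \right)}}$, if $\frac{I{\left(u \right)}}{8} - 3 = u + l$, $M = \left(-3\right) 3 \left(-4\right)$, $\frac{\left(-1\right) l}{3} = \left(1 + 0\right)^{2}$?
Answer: $2 \sqrt{554} \approx 47.074$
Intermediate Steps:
$l = -3$ ($l = - 3 \left(1 + 0\right)^{2} = - 3 \cdot 1^{2} = \left(-3\right) 1 = -3$)
$M = 36$ ($M = \left(-9\right) \left(-4\right) = 36$)
$I{\left(u \right)} = 8 u$ ($I{\left(u \right)} = 24 + 8 \left(u - 3\right) = 24 + 8 \left(-3 + u\right) = 24 + \left(-24 + 8 u\right) = 8 u$)
$\sqrt{\left(1526 - -402\right) + I{\left(M \right)}} = \sqrt{\left(1526 - -402\right) + 8 \cdot 36} = \sqrt{\left(1526 + 402\right) + 288} = \sqrt{1928 + 288} = \sqrt{2216} = 2 \sqrt{554}$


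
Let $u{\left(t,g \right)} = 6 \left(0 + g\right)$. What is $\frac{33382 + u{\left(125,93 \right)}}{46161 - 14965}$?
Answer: $\frac{8485}{7799} \approx 1.088$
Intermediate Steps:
$u{\left(t,g \right)} = 6 g$
$\frac{33382 + u{\left(125,93 \right)}}{46161 - 14965} = \frac{33382 + 6 \cdot 93}{46161 - 14965} = \frac{33382 + 558}{31196} = 33940 \cdot \frac{1}{31196} = \frac{8485}{7799}$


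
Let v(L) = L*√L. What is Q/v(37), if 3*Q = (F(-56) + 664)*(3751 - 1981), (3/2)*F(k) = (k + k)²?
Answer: 15977200*√37/4107 ≈ 23663.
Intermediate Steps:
F(k) = 8*k²/3 (F(k) = 2*(k + k)²/3 = 2*(2*k)²/3 = 2*(4*k²)/3 = 8*k²/3)
Q = 15977200/3 (Q = (((8/3)*(-56)² + 664)*(3751 - 1981))/3 = (((8/3)*3136 + 664)*1770)/3 = ((25088/3 + 664)*1770)/3 = ((27080/3)*1770)/3 = (⅓)*15977200 = 15977200/3 ≈ 5.3257e+6)
v(L) = L^(3/2)
Q/v(37) = 15977200/(3*(37^(3/2))) = 15977200/(3*((37*√37))) = 15977200*(√37/1369)/3 = 15977200*√37/4107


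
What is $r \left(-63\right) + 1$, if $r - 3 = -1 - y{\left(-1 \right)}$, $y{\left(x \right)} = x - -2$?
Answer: $-62$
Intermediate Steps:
$y{\left(x \right)} = 2 + x$ ($y{\left(x \right)} = x + 2 = 2 + x$)
$r = 1$ ($r = 3 - 2 = 1$)
$r \left(-63\right) + 1 = 1 \left(-63\right) + 1 = -63 + 1 = -62$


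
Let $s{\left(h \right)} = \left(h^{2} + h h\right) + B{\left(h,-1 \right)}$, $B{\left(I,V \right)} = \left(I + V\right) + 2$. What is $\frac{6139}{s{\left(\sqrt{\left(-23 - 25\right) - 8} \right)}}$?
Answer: $- \frac{681429}{12377} - \frac{12278 i \sqrt{14}}{12377} \approx -55.056 - 3.7117 i$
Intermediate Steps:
$B{\left(I,V \right)} = 2 + I + V$
$s{\left(h \right)} = 1 + h + 2 h^{2}$ ($s{\left(h \right)} = \left(h^{2} + h h\right) + \left(2 + h - 1\right) = \left(h^{2} + h^{2}\right) + \left(1 + h\right) = 2 h^{2} + \left(1 + h\right) = 1 + h + 2 h^{2}$)
$\frac{6139}{s{\left(\sqrt{\left(-23 - 25\right) - 8} \right)}} = \frac{6139}{1 + \sqrt{\left(-23 - 25\right) - 8} + 2 \left(\sqrt{\left(-23 - 25\right) - 8}\right)^{2}} = \frac{6139}{1 + \sqrt{-48 - 8} + 2 \left(\sqrt{-48 - 8}\right)^{2}} = \frac{6139}{1 + \sqrt{-56} + 2 \left(\sqrt{-56}\right)^{2}} = \frac{6139}{1 + 2 i \sqrt{14} + 2 \left(2 i \sqrt{14}\right)^{2}} = \frac{6139}{1 + 2 i \sqrt{14} + 2 \left(-56\right)} = \frac{6139}{1 + 2 i \sqrt{14} - 112} = \frac{6139}{-111 + 2 i \sqrt{14}}$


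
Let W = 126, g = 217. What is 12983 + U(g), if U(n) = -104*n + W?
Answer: -9459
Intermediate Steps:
U(n) = 126 - 104*n (U(n) = -104*n + 126 = 126 - 104*n)
12983 + U(g) = 12983 + (126 - 104*217) = 12983 + (126 - 22568) = 12983 - 22442 = -9459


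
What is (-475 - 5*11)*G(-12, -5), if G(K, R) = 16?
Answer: -8480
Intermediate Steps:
(-475 - 5*11)*G(-12, -5) = (-475 - 5*11)*16 = (-475 - 55)*16 = -530*16 = -8480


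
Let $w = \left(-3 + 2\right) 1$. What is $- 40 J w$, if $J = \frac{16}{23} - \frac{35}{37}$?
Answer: $- \frac{8520}{851} \approx -10.012$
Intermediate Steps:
$J = - \frac{213}{851}$ ($J = 16 \cdot \frac{1}{23} - \frac{35}{37} = \frac{16}{23} - \frac{35}{37} = - \frac{213}{851} \approx -0.25029$)
$w = -1$ ($w = \left(-1\right) 1 = -1$)
$- 40 J w = \left(-40\right) \left(- \frac{213}{851}\right) \left(-1\right) = \frac{8520}{851} \left(-1\right) = - \frac{8520}{851}$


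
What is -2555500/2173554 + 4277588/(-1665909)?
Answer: -107577769502/28737644211 ≈ -3.7434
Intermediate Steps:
-2555500/2173554 + 4277588/(-1665909) = -2555500*1/2173554 + 4277588*(-1/1665909) = -1277750/1086777 - 611084/237987 = -107577769502/28737644211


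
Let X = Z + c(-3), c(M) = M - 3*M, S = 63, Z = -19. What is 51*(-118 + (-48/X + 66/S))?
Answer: -525640/91 ≈ -5776.3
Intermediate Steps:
c(M) = -2*M
X = -13 (X = -19 - 2*(-3) = -19 + 6 = -13)
51*(-118 + (-48/X + 66/S)) = 51*(-118 + (-48/(-13) + 66/63)) = 51*(-118 + (-48*(-1/13) + 66*(1/63))) = 51*(-118 + (48/13 + 22/21)) = 51*(-118 + 1294/273) = 51*(-30920/273) = -525640/91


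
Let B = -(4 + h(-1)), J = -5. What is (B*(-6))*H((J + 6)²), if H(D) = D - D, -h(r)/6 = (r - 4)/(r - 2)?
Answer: 0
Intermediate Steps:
h(r) = -6*(-4 + r)/(-2 + r) (h(r) = -6*(r - 4)/(r - 2) = -6*(-4 + r)/(-2 + r))
H(D) = 0
B = 6 (B = -(4 + 6*(4 - 1*(-1))/(-2 - 1)) = -(4 + 6*(4 + 1)/(-3)) = -(4 + 6*(-⅓)*5) = -(4 - 10) = -1*(-6) = 6)
(B*(-6))*H((J + 6)²) = (6*(-6))*0 = -36*0 = 0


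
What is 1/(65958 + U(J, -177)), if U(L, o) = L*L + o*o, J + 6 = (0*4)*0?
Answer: 1/97323 ≈ 1.0275e-5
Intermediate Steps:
J = -6 (J = -6 + (0*4)*0 = -6 + 0*0 = -6 + 0 = -6)
U(L, o) = L² + o²
1/(65958 + U(J, -177)) = 1/(65958 + ((-6)² + (-177)²)) = 1/(65958 + (36 + 31329)) = 1/(65958 + 31365) = 1/97323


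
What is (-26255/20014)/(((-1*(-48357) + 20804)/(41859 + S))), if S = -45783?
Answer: 51512310/692094127 ≈ 0.074430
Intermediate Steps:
(-26255/20014)/(((-1*(-48357) + 20804)/(41859 + S))) = (-26255/20014)/(((-1*(-48357) + 20804)/(41859 - 45783))) = (-26255*1/20014)/(((48357 + 20804)/(-3924))) = -26255/(20014*(69161*(-1/3924))) = -26255/(20014*(-69161/3924)) = -26255/20014*(-3924/69161) = 51512310/692094127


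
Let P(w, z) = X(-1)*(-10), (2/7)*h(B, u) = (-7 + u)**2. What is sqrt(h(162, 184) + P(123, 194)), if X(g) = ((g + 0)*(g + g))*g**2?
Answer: sqrt(438526)/2 ≈ 331.11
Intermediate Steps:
h(B, u) = 7*(-7 + u)**2/2
X(g) = 2*g**4 (X(g) = (g*(2*g))*g**2 = (2*g**2)*g**2 = 2*g**4)
P(w, z) = -20 (P(w, z) = (2*(-1)**4)*(-10) = (2*1)*(-10) = 2*(-10) = -20)
sqrt(h(162, 184) + P(123, 194)) = sqrt(7*(-7 + 184)**2/2 - 20) = sqrt((7/2)*177**2 - 20) = sqrt((7/2)*31329 - 20) = sqrt(219303/2 - 20) = sqrt(219263/2) = sqrt(438526)/2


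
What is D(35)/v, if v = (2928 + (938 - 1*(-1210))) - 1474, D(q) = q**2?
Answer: 1225/3602 ≈ 0.34009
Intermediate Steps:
v = 3602 (v = (2928 + (938 + 1210)) - 1474 = (2928 + 2148) - 1474 = 5076 - 1474 = 3602)
D(35)/v = 35**2/3602 = 1225*(1/3602) = 1225/3602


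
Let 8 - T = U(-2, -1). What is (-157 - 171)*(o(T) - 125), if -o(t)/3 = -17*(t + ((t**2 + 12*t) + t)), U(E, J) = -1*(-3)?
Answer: -1548160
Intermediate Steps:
U(E, J) = 3
T = 5 (T = 8 - 1*3 = 8 - 3 = 5)
o(t) = 51*t**2 + 714*t (o(t) = -(-51)*(t + ((t**2 + 12*t) + t)) = -(-51)*(t + (t**2 + 13*t)) = -(-51)*(t**2 + 14*t) = -3*(-238*t - 17*t**2) = 51*t**2 + 714*t)
(-157 - 171)*(o(T) - 125) = (-157 - 171)*(51*5*(14 + 5) - 125) = -328*(51*5*19 - 125) = -328*(4845 - 125) = -328*4720 = -1548160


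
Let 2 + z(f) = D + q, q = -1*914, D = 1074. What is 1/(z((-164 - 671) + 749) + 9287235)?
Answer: 1/9287393 ≈ 1.0767e-7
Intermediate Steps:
q = -914
z(f) = 158 (z(f) = -2 + (1074 - 914) = -2 + 160 = 158)
1/(z((-164 - 671) + 749) + 9287235) = 1/(158 + 9287235) = 1/9287393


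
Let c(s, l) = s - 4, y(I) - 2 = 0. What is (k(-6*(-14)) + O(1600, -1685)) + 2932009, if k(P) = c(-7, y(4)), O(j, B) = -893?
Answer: 2931105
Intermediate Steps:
y(I) = 2 (y(I) = 2 + 0 = 2)
c(s, l) = -4 + s
k(P) = -11 (k(P) = -4 - 7 = -11)
(k(-6*(-14)) + O(1600, -1685)) + 2932009 = (-11 - 893) + 2932009 = -904 + 2932009 = 2931105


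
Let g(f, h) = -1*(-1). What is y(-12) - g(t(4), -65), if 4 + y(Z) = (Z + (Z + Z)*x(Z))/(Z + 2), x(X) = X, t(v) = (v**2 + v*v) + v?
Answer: -163/5 ≈ -32.600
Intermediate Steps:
t(v) = v + 2*v**2 (t(v) = (v**2 + v**2) + v = 2*v**2 + v = v + 2*v**2)
g(f, h) = 1
y(Z) = -4 + (Z + 2*Z**2)/(2 + Z) (y(Z) = -4 + (Z + (Z + Z)*Z)/(Z + 2) = -4 + (Z + (2*Z)*Z)/(2 + Z) = -4 + (Z + 2*Z**2)/(2 + Z))
y(-12) - g(t(4), -65) = (-8 - 3*(-12) + 2*(-12)**2)/(2 - 12) - 1*1 = (-8 + 36 + 2*144)/(-10) - 1 = -(-8 + 36 + 288)/10 - 1 = -1/10*316 - 1 = -158/5 - 1 = -163/5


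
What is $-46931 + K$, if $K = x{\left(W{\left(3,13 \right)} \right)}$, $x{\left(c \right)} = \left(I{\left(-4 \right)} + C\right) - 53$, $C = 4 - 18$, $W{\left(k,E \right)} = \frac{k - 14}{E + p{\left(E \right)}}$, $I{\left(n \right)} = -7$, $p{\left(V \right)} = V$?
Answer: $-47005$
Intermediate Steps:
$W{\left(k,E \right)} = \frac{-14 + k}{2 E}$ ($W{\left(k,E \right)} = \frac{k - 14}{E + E} = \frac{-14 + k}{2 E}$)
$C = -14$ ($C = 4 - 18 = -14$)
$x{\left(c \right)} = -74$ ($x{\left(c \right)} = \left(-7 - 14\right) - 53 = -21 - 53 = -74$)
$K = -74$
$-46931 + K = -46931 - 74 = -47005$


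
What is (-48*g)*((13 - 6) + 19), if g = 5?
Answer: -6240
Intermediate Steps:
(-48*g)*((13 - 6) + 19) = (-48*5)*((13 - 6) + 19) = -240*(7 + 19) = -240*26 = -6240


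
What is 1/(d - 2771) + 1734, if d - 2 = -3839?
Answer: 11458271/6608 ≈ 1734.0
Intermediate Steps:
d = -3837 (d = 2 - 3839 = -3837)
1/(d - 2771) + 1734 = 1/(-3837 - 2771) + 1734 = 1/(-6608) + 1734 = -1/6608 + 1734 = 11458271/6608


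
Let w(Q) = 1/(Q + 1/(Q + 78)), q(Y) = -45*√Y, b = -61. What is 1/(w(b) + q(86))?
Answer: 17612/186914498111 - 48298320*√86/186914498111 ≈ -0.0023962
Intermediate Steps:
w(Q) = 1/(Q + 1/(78 + Q))
1/(w(b) + q(86)) = 1/((78 - 61)/(1 + (-61)² + 78*(-61)) - 45*√86) = 1/(17/(1 + 3721 - 4758) - 45*√86) = 1/(17/(-1036) - 45*√86) = 1/(-1/1036*17 - 45*√86) = 1/(-17/1036 - 45*√86)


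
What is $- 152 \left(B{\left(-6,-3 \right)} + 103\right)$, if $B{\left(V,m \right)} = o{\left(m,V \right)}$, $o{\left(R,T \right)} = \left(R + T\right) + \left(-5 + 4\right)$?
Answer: $-14136$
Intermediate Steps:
$o{\left(R,T \right)} = -1 + R + T$ ($o{\left(R,T \right)} = \left(R + T\right) - 1 = -1 + R + T$)
$B{\left(V,m \right)} = -1 + V + m$ ($B{\left(V,m \right)} = -1 + m + V = -1 + V + m$)
$- 152 \left(B{\left(-6,-3 \right)} + 103\right) = - 152 \left(\left(-1 - 6 - 3\right) + 103\right) = - 152 \left(-10 + 103\right) = \left(-152\right) 93 = -14136$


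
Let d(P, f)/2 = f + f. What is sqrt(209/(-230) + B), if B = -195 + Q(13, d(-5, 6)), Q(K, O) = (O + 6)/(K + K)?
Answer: I*sqrt(1741127830)/2990 ≈ 13.955*I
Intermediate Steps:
d(P, f) = 4*f (d(P, f) = 2*(f + f) = 2*(2*f) = 4*f)
Q(K, O) = (6 + O)/(2*K) (Q(K, O) = (6 + O)/((2*K)) = (6 + O)*(1/(2*K)) = (6 + O)/(2*K))
B = -2520/13 (B = -195 + (1/2)*(6 + 4*6)/13 = -195 + (1/2)*(1/13)*(6 + 24) = -195 + (1/2)*(1/13)*30 = -195 + 15/13 = -2520/13 ≈ -193.85)
sqrt(209/(-230) + B) = sqrt(209/(-230) - 2520/13) = sqrt(209*(-1/230) - 2520/13) = sqrt(-209/230 - 2520/13) = sqrt(-582317/2990) = I*sqrt(1741127830)/2990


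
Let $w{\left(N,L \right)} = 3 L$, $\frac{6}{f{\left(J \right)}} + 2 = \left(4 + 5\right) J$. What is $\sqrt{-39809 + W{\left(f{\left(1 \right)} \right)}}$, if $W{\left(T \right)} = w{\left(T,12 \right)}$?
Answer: $i \sqrt{39773} \approx 199.43 i$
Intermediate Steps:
$f{\left(J \right)} = \frac{6}{-2 + 9 J}$ ($f{\left(J \right)} = \frac{6}{-2 + \left(4 + 5\right) J} = \frac{6}{-2 + 9 J}$)
$W{\left(T \right)} = 36$ ($W{\left(T \right)} = 3 \cdot 12 = 36$)
$\sqrt{-39809 + W{\left(f{\left(1 \right)} \right)}} = \sqrt{-39809 + 36} = \sqrt{-39773} = i \sqrt{39773}$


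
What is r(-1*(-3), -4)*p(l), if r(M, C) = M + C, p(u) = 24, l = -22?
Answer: -24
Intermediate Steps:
r(M, C) = C + M
r(-1*(-3), -4)*p(l) = (-4 - 1*(-3))*24 = (-4 + 3)*24 = -1*24 = -24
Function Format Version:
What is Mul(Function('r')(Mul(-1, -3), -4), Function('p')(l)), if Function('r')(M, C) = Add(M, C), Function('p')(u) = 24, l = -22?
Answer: -24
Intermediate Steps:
Function('r')(M, C) = Add(C, M)
Mul(Function('r')(Mul(-1, -3), -4), Function('p')(l)) = Mul(Add(-4, Mul(-1, -3)), 24) = Mul(Add(-4, 3), 24) = Mul(-1, 24) = -24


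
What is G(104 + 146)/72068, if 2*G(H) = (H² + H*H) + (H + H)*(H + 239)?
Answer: 92375/36034 ≈ 2.5636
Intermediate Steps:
G(H) = H² + H*(239 + H) (G(H) = ((H² + H*H) + (H + H)*(H + 239))/2 = ((H² + H²) + (2*H)*(239 + H))/2 = (2*H² + 2*H*(239 + H))/2 = H² + H*(239 + H))
G(104 + 146)/72068 = ((104 + 146)*(239 + 2*(104 + 146)))/72068 = (250*(239 + 2*250))*(1/72068) = (250*(239 + 500))*(1/72068) = (250*739)*(1/72068) = 184750*(1/72068) = 92375/36034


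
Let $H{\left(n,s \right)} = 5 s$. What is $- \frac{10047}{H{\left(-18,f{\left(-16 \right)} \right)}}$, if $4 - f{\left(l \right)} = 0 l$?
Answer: $- \frac{10047}{20} \approx -502.35$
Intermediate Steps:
$f{\left(l \right)} = 4$ ($f{\left(l \right)} = 4 - 0 l = 4 - 0 = 4 + 0 = 4$)
$- \frac{10047}{H{\left(-18,f{\left(-16 \right)} \right)}} = - \frac{10047}{5 \cdot 4} = - \frac{10047}{20}$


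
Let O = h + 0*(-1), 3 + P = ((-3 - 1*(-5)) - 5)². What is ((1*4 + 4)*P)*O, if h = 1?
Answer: 48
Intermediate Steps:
P = 6 (P = -3 + ((-3 - 1*(-5)) - 5)² = -3 + ((-3 + 5) - 5)² = -3 + (2 - 5)² = -3 + (-3)² = -3 + 9 = 6)
O = 1 (O = 1 + 0*(-1) = 1 + 0 = 1)
((1*4 + 4)*P)*O = ((1*4 + 4)*6)*1 = ((4 + 4)*6)*1 = (8*6)*1 = 48*1 = 48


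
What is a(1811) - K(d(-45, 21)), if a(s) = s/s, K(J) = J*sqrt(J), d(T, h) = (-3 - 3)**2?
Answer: -215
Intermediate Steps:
d(T, h) = 36 (d(T, h) = (-6)**2 = 36)
K(J) = J**(3/2)
a(s) = 1
a(1811) - K(d(-45, 21)) = 1 - 36**(3/2) = 1 - 1*216 = 1 - 216 = -215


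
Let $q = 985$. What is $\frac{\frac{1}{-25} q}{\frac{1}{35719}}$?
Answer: $- \frac{7036643}{5} \approx -1.4073 \cdot 10^{6}$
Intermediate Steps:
$\frac{\frac{1}{-25} q}{\frac{1}{35719}} = \frac{\frac{1}{-25} \cdot 985}{\frac{1}{35719}} = \left(- \frac{1}{25}\right) 985 \frac{1}{\frac{1}{35719}} = \left(- \frac{197}{5}\right) 35719 = - \frac{7036643}{5}$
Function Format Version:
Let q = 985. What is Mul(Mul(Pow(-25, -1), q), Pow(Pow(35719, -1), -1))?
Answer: Rational(-7036643, 5) ≈ -1.4073e+6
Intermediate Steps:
Mul(Mul(Pow(-25, -1), q), Pow(Pow(35719, -1), -1)) = Mul(Mul(Pow(-25, -1), 985), Pow(Pow(35719, -1), -1)) = Mul(Mul(Rational(-1, 25), 985), Pow(Rational(1, 35719), -1)) = Mul(Rational(-197, 5), 35719) = Rational(-7036643, 5)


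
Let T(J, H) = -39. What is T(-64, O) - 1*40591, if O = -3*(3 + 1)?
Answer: -40630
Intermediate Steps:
O = -12 (O = -3*4 = -12)
T(-64, O) - 1*40591 = -39 - 1*40591 = -39 - 40591 = -40630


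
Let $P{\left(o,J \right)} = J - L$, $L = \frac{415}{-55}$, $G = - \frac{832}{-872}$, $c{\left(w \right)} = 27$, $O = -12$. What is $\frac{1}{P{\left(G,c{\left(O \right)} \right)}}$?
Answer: $\frac{11}{380} \approx 0.028947$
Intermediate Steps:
$G = \frac{104}{109}$ ($G = \left(-832\right) \left(- \frac{1}{872}\right) = \frac{104}{109} \approx 0.95413$)
$L = - \frac{83}{11}$ ($L = 415 \left(- \frac{1}{55}\right) = - \frac{83}{11} \approx -7.5455$)
$P{\left(o,J \right)} = \frac{83}{11} + J$ ($P{\left(o,J \right)} = J - - \frac{83}{11} = J + \frac{83}{11} = \frac{83}{11} + J$)
$\frac{1}{P{\left(G,c{\left(O \right)} \right)}} = \frac{1}{\frac{83}{11} + 27} = \frac{1}{\frac{380}{11}} = \frac{11}{380}$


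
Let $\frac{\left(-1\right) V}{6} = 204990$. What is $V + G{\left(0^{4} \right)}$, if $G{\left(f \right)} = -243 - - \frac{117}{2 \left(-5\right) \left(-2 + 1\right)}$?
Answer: $- \frac{12301713}{10} \approx -1.2302 \cdot 10^{6}$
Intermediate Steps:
$V = -1229940$ ($V = \left(-6\right) 204990 = -1229940$)
$G{\left(f \right)} = - \frac{2313}{10}$ ($G{\left(f \right)} = -243 - - \frac{117}{\left(-10\right) \left(-1\right)} = -243 - - \frac{117}{10} = -243 + \frac{117}{10} = - \frac{2313}{10}$)
$V + G{\left(0^{4} \right)} = -1229940 - \frac{2313}{10} = - \frac{12301713}{10}$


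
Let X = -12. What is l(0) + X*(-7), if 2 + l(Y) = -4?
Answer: 78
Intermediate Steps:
l(Y) = -6 (l(Y) = -2 - 4 = -6)
l(0) + X*(-7) = -6 - 12*(-7) = -6 + 84 = 78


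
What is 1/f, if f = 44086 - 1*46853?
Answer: -1/2767 ≈ -0.00036140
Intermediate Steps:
f = -2767 (f = 44086 - 46853 = -2767)
1/f = 1/(-2767) = -1/2767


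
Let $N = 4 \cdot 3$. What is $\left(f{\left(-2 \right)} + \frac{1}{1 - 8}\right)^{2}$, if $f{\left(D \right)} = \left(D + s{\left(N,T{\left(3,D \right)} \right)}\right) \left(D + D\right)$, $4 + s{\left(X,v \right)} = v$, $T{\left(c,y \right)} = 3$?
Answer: $\frac{6889}{49} \approx 140.59$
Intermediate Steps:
$N = 12$
$s{\left(X,v \right)} = -4 + v$
$f{\left(D \right)} = 2 D \left(-1 + D\right)$ ($f{\left(D \right)} = \left(D + \left(-4 + 3\right)\right) \left(D + D\right) = \left(D - 1\right) 2 D = \left(-1 + D\right) 2 D = 2 D \left(-1 + D\right)$)
$\left(f{\left(-2 \right)} + \frac{1}{1 - 8}\right)^{2} = \left(2 \left(-2\right) \left(-1 - 2\right) + \frac{1}{1 - 8}\right)^{2} = \left(2 \left(-2\right) \left(-3\right) + \frac{1}{-7}\right)^{2} = \left(12 - \frac{1}{7}\right)^{2} = \left(\frac{83}{7}\right)^{2} = \frac{6889}{49}$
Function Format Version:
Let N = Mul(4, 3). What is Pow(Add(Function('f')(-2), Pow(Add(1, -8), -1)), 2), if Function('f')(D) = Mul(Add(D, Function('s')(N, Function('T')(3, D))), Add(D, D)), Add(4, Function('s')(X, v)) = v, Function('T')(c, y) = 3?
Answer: Rational(6889, 49) ≈ 140.59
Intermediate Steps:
N = 12
Function('s')(X, v) = Add(-4, v)
Function('f')(D) = Mul(2, D, Add(-1, D)) (Function('f')(D) = Mul(Add(D, Add(-4, 3)), Add(D, D)) = Mul(Add(D, -1), Mul(2, D)) = Mul(Add(-1, D), Mul(2, D)) = Mul(2, D, Add(-1, D)))
Pow(Add(Function('f')(-2), Pow(Add(1, -8), -1)), 2) = Pow(Add(Mul(2, -2, Add(-1, -2)), Pow(Add(1, -8), -1)), 2) = Pow(Add(Mul(2, -2, -3), Pow(-7, -1)), 2) = Pow(Add(12, Rational(-1, 7)), 2) = Pow(Rational(83, 7), 2) = Rational(6889, 49)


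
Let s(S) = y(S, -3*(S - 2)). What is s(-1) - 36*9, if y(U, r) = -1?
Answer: -325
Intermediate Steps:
s(S) = -1
s(-1) - 36*9 = -1 - 36*9 = -1 - 324 = -325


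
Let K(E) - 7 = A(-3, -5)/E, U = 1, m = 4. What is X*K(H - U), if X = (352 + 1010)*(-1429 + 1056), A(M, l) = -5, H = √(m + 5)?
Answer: -2286117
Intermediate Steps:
H = 3 (H = √(4 + 5) = √9 = 3)
X = -508026 (X = 1362*(-373) = -508026)
K(E) = 7 - 5/E
X*K(H - U) = -508026*(7 - 5/(3 - 1*1)) = -508026*(7 - 5/(3 - 1)) = -508026*(7 - 5/2) = -508026*9/2 = -2286117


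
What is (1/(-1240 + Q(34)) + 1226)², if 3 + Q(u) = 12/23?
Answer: 1227477781673641/816644929 ≈ 1.5031e+6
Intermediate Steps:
Q(u) = -57/23 (Q(u) = -3 + 12/23 = -57/23)
(1/(-1240 + Q(34)) + 1226)² = (1/(-1240 - 57/23) + 1226)² = (1/(-28577/23) + 1226)² = (-23/28577 + 1226)² = (35035379/28577)² = 1227477781673641/816644929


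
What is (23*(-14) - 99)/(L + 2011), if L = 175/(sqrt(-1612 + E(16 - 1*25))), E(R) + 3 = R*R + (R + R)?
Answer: -1313971312/6276506417 - 294700*I*sqrt(97)/6276506417 ≈ -0.20935 - 0.00046243*I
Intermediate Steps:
E(R) = -3 + R**2 + 2*R (E(R) = -3 + (R*R + (R + R)) = -3 + (R**2 + 2*R) = -3 + R**2 + 2*R)
L = -175*I*sqrt(97)/388 (L = 175/(sqrt(-1612 + (-3 + (16 - 1*25)**2 + 2*(16 - 1*25)))) = 175/(sqrt(-1612 + (-3 + (16 - 25)**2 + 2*(16 - 25)))) = 175/(sqrt(-1612 + (-3 + (-9)**2 + 2*(-9)))) = 175/(sqrt(-1612 + (-3 + 81 - 18))) = 175/(sqrt(-1612 + 60)) = 175/(sqrt(-1552)) = 175/((4*I*sqrt(97))) = 175*(-I*sqrt(97)/388) = -175*I*sqrt(97)/388 ≈ -4.4421*I)
(23*(-14) - 99)/(L + 2011) = (23*(-14) - 99)/(-175*I*sqrt(97)/388 + 2011) = (-322 - 99)/(2011 - 175*I*sqrt(97)/388) = -421/(2011 - 175*I*sqrt(97)/388)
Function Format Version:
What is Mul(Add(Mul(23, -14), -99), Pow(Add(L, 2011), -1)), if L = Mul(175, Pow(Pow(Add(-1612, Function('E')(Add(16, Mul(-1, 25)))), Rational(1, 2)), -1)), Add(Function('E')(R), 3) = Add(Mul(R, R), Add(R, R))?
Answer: Add(Rational(-1313971312, 6276506417), Mul(Rational(-294700, 6276506417), I, Pow(97, Rational(1, 2)))) ≈ Add(-0.20935, Mul(-0.00046243, I))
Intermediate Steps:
Function('E')(R) = Add(-3, Pow(R, 2), Mul(2, R)) (Function('E')(R) = Add(-3, Add(Mul(R, R), Add(R, R))) = Add(-3, Add(Pow(R, 2), Mul(2, R))) = Add(-3, Pow(R, 2), Mul(2, R)))
L = Mul(Rational(-175, 388), I, Pow(97, Rational(1, 2))) (L = Mul(175, Pow(Pow(Add(-1612, Add(-3, Pow(Add(16, Mul(-1, 25)), 2), Mul(2, Add(16, Mul(-1, 25))))), Rational(1, 2)), -1)) = Mul(175, Pow(Pow(Add(-1612, Add(-3, Pow(Add(16, -25), 2), Mul(2, Add(16, -25)))), Rational(1, 2)), -1)) = Mul(175, Pow(Pow(Add(-1612, Add(-3, Pow(-9, 2), Mul(2, -9))), Rational(1, 2)), -1)) = Mul(175, Pow(Pow(Add(-1612, Add(-3, 81, -18)), Rational(1, 2)), -1)) = Mul(175, Pow(Pow(Add(-1612, 60), Rational(1, 2)), -1)) = Mul(175, Pow(Pow(-1552, Rational(1, 2)), -1)) = Mul(175, Pow(Mul(4, I, Pow(97, Rational(1, 2))), -1)) = Mul(175, Mul(Rational(-1, 388), I, Pow(97, Rational(1, 2)))) = Mul(Rational(-175, 388), I, Pow(97, Rational(1, 2))) ≈ Mul(-4.4421, I))
Mul(Add(Mul(23, -14), -99), Pow(Add(L, 2011), -1)) = Mul(Add(Mul(23, -14), -99), Pow(Add(Mul(Rational(-175, 388), I, Pow(97, Rational(1, 2))), 2011), -1)) = Mul(Add(-322, -99), Pow(Add(2011, Mul(Rational(-175, 388), I, Pow(97, Rational(1, 2)))), -1)) = Mul(-421, Pow(Add(2011, Mul(Rational(-175, 388), I, Pow(97, Rational(1, 2)))), -1))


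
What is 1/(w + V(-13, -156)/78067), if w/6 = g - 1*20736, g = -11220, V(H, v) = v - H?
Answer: -7097/1360750405 ≈ -5.2155e-6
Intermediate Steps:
w = -191736 (w = 6*(-11220 - 1*20736) = 6*(-11220 - 20736) = 6*(-31956) = -191736)
1/(w + V(-13, -156)/78067) = 1/(-191736 + (-156 - 1*(-13))/78067) = 1/(-191736 + (-156 + 13)*(1/78067)) = 1/(-191736 - 143*1/78067) = 1/(-191736 - 13/7097) = 1/(-1360750405/7097) = -7097/1360750405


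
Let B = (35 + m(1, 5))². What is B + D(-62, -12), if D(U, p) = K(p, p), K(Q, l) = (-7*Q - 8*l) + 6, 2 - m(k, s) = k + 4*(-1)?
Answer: 1786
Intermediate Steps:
m(k, s) = 6 - k (m(k, s) = 2 - (k + 4*(-1)) = 2 - (k - 4) = 2 - (-4 + k) = 2 + (4 - k) = 6 - k)
K(Q, l) = 6 - 8*l - 7*Q (K(Q, l) = (-8*l - 7*Q) + 6 = 6 - 8*l - 7*Q)
D(U, p) = 6 - 15*p (D(U, p) = 6 - 8*p - 7*p = 6 - 15*p)
B = 1600 (B = (35 + (6 - 1*1))² = (35 + (6 - 1))² = (35 + 5)² = 40² = 1600)
B + D(-62, -12) = 1600 + (6 - 15*(-12)) = 1600 + (6 + 180) = 1600 + 186 = 1786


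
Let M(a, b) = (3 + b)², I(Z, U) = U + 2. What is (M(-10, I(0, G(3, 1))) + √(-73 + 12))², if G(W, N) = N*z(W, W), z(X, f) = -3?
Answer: (4 + I*√61)² ≈ -45.0 + 62.482*I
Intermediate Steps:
G(W, N) = -3*N (G(W, N) = N*(-3) = -3*N)
I(Z, U) = 2 + U
(M(-10, I(0, G(3, 1))) + √(-73 + 12))² = ((3 + (2 - 3*1))² + √(-73 + 12))² = ((3 + (2 - 3))² + √(-61))² = ((3 - 1)² + I*√61)² = (2² + I*√61)² = (4 + I*√61)²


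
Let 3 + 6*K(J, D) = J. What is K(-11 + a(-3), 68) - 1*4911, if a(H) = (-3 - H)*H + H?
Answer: -29483/6 ≈ -4913.8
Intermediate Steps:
a(H) = H + H*(-3 - H) (a(H) = H*(-3 - H) + H = H + H*(-3 - H))
K(J, D) = -1/2 + J/6
K(-11 + a(-3), 68) - 1*4911 = (-1/2 + (-11 - 1*(-3)*(2 - 3))/6) - 1*4911 = (-1/2 + (-11 - 1*(-3)*(-1))/6) - 4911 = (-1/2 + (-11 - 3)/6) - 4911 = (-1/2 + (1/6)*(-14)) - 4911 = (-1/2 - 7/3) - 4911 = -17/6 - 4911 = -29483/6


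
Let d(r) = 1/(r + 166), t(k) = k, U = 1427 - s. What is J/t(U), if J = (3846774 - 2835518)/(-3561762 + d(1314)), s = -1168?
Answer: -299331776/2735860626921 ≈ -0.00010941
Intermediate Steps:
U = 2595 (U = 1427 - 1*(-1168) = 1427 + 1168 = 2595)
d(r) = 1/(166 + r)
J = -1496658880/5271407759 (J = (3846774 - 2835518)/(-3561762 + 1/(166 + 1314)) = 1011256/(-3561762 + 1/1480) = 1011256/(-5271407759/1480) = 1011256*(-1480/5271407759) = -1496658880/5271407759 ≈ -0.28392)
J/t(U) = -1496658880/5271407759/2595 = -1496658880/5271407759*1/2595 = -299331776/2735860626921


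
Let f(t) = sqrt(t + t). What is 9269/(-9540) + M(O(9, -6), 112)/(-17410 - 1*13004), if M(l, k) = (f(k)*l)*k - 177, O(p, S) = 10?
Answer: -46703131/48358260 - 2240*sqrt(14)/15207 ≈ -1.5169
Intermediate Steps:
f(t) = sqrt(2)*sqrt(t) (f(t) = sqrt(2*t) = sqrt(2)*sqrt(t))
M(l, k) = -177 + l*sqrt(2)*k**(3/2) (M(l, k) = ((sqrt(2)*sqrt(k))*l)*k - 177 = (l*sqrt(2)*sqrt(k))*k - 177 = l*sqrt(2)*k**(3/2) - 177 = -177 + l*sqrt(2)*k**(3/2))
9269/(-9540) + M(O(9, -6), 112)/(-17410 - 1*13004) = 9269/(-9540) + (-177 + 10*sqrt(2)*112**(3/2))/(-17410 - 1*13004) = 9269*(-1/9540) + (-177 + 10*sqrt(2)*(448*sqrt(7)))/(-17410 - 13004) = -9269/9540 + (-177 + 4480*sqrt(14))/(-30414) = -9269/9540 + (-177 + 4480*sqrt(14))*(-1/30414) = -9269/9540 + (59/10138 - 2240*sqrt(14)/15207) = -46703131/48358260 - 2240*sqrt(14)/15207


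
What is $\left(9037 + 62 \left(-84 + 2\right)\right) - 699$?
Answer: $3254$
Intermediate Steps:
$\left(9037 + 62 \left(-84 + 2\right)\right) - 699 = \left(9037 + 62 \left(-82\right)\right) - 699 = \left(9037 - 5084\right) - 699 = 3953 - 699 = 3254$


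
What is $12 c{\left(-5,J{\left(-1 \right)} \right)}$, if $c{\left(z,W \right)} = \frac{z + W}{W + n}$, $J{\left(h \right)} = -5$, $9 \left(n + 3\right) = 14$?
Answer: $\frac{540}{29} \approx 18.621$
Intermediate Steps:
$n = - \frac{13}{9}$ ($n = -3 + \frac{1}{9} \cdot 14 = -3 + \frac{14}{9} = - \frac{13}{9} \approx -1.4444$)
$c{\left(z,W \right)} = \frac{W + z}{- \frac{13}{9} + W}$ ($c{\left(z,W \right)} = \frac{z + W}{W - \frac{13}{9}} = \frac{W + z}{- \frac{13}{9} + W}$)
$12 c{\left(-5,J{\left(-1 \right)} \right)} = 12 \frac{9 \left(-5 - 5\right)}{-13 + 9 \left(-5\right)} = 12 \cdot 9 \frac{1}{-13 - 45} \left(-10\right) = 12 \cdot 9 \frac{1}{-58} \left(-10\right) = 12 \cdot 9 \left(- \frac{1}{58}\right) \left(-10\right) = 12 \cdot \frac{45}{29} = \frac{540}{29}$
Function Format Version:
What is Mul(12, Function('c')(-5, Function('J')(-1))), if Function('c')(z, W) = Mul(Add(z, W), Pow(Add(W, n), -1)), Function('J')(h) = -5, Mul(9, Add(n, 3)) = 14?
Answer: Rational(540, 29) ≈ 18.621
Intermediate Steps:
n = Rational(-13, 9) (n = Add(-3, Mul(Rational(1, 9), 14)) = Add(-3, Rational(14, 9)) = Rational(-13, 9) ≈ -1.4444)
Function('c')(z, W) = Mul(Pow(Add(Rational(-13, 9), W), -1), Add(W, z)) (Function('c')(z, W) = Mul(Add(z, W), Pow(Add(W, Rational(-13, 9)), -1)) = Mul(Add(W, z), Pow(Add(Rational(-13, 9), W), -1)) = Mul(Pow(Add(Rational(-13, 9), W), -1), Add(W, z)))
Mul(12, Function('c')(-5, Function('J')(-1))) = Mul(12, Mul(9, Pow(Add(-13, Mul(9, -5)), -1), Add(-5, -5))) = Mul(12, Mul(9, Pow(Add(-13, -45), -1), -10)) = Mul(12, Mul(9, Pow(-58, -1), -10)) = Mul(12, Mul(9, Rational(-1, 58), -10)) = Mul(12, Rational(45, 29)) = Rational(540, 29)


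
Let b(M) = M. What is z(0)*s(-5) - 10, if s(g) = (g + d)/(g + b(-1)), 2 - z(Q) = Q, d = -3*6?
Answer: -7/3 ≈ -2.3333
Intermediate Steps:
d = -18
z(Q) = 2 - Q
s(g) = (-18 + g)/(-1 + g) (s(g) = (g - 18)/(g - 1) = (-18 + g)/(-1 + g))
z(0)*s(-5) - 10 = (2 - 1*0)*((-18 - 5)/(-1 - 5)) - 10 = (2 + 0)*(-23/(-6)) - 10 = 2*(-⅙*(-23)) - 10 = 2*(23/6) - 10 = 23/3 - 10 = -7/3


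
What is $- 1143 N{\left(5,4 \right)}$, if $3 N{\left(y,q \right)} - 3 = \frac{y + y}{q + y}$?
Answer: $- \frac{4699}{3} \approx -1566.3$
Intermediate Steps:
$N{\left(y,q \right)} = 1 + \frac{2 y}{3 \left(q + y\right)}$ ($N{\left(y,q \right)} = 1 + \frac{\left(y + y\right) \frac{1}{q + y}}{3} = 1 + \frac{2 y \frac{1}{q + y}}{3} = 1 + \frac{2 y}{3 \left(q + y\right)}$)
$- 1143 N{\left(5,4 \right)} = - 1143 \frac{4 + \frac{5}{3} \cdot 5}{4 + 5} = - 1143 \frac{4 + \frac{25}{3}}{9} = - 1143 \cdot \frac{1}{9} \cdot \frac{37}{3} = \left(-1143\right) \frac{37}{27} = - \frac{4699}{3}$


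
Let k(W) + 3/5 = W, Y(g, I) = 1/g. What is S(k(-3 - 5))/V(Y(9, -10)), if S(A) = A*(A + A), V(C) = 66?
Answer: 1849/825 ≈ 2.2412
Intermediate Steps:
k(W) = -3/5 + W
S(A) = 2*A**2 (S(A) = A*(2*A) = 2*A**2)
S(k(-3 - 5))/V(Y(9, -10)) = (2*(-3/5 + (-3 - 5))**2)/66 = (2*(-3/5 - 8)**2)*(1/66) = (2*(-43/5)**2)*(1/66) = (2*(1849/25))*(1/66) = (3698/25)*(1/66) = 1849/825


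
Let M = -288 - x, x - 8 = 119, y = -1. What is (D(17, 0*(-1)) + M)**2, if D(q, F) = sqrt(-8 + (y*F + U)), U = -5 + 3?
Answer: (415 - I*sqrt(10))**2 ≈ 1.7222e+5 - 2625.0*I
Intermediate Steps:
U = -2
x = 127 (x = 8 + 119 = 127)
D(q, F) = sqrt(-10 - F) (D(q, F) = sqrt(-8 + (-F - 2)) = sqrt(-8 + (-2 - F)) = sqrt(-10 - F))
M = -415 (M = -288 - 1*127 = -288 - 127 = -415)
(D(17, 0*(-1)) + M)**2 = (sqrt(-10 - 0*(-1)) - 415)**2 = (sqrt(-10 - 1*0) - 415)**2 = (sqrt(-10 + 0) - 415)**2 = (sqrt(-10) - 415)**2 = (I*sqrt(10) - 415)**2 = (-415 + I*sqrt(10))**2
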